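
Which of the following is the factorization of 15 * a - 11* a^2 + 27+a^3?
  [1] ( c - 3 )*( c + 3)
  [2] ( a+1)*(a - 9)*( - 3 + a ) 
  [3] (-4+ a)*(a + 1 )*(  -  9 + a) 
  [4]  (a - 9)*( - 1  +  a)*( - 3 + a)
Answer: 2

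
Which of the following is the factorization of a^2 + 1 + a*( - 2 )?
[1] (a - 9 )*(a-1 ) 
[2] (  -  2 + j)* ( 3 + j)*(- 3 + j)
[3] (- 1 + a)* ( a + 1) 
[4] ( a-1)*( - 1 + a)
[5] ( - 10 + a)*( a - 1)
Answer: 4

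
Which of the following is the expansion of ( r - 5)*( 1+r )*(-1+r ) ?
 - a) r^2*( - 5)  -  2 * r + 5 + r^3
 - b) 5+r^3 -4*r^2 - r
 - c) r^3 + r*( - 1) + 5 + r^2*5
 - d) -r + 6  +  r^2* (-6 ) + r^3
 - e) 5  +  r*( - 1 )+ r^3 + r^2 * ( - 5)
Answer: e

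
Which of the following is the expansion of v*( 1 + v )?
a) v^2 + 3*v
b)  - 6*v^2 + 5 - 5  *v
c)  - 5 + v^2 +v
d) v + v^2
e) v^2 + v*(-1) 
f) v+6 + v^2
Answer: d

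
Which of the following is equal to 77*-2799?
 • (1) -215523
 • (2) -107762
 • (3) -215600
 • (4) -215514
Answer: 1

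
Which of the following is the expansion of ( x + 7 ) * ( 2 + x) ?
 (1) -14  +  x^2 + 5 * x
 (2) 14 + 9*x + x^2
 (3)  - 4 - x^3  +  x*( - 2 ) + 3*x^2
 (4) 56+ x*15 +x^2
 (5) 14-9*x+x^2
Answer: 2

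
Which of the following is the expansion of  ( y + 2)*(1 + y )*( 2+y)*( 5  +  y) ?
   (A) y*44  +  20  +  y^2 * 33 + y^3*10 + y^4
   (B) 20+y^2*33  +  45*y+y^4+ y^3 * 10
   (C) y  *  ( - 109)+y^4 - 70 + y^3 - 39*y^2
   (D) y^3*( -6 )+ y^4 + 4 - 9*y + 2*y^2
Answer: A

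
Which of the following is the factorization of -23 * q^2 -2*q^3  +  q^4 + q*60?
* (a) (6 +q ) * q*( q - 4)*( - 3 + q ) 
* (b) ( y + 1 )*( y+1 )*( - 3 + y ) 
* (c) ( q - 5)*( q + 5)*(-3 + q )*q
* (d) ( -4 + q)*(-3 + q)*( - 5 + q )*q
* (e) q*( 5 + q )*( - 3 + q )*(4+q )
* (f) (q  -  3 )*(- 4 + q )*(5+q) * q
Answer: f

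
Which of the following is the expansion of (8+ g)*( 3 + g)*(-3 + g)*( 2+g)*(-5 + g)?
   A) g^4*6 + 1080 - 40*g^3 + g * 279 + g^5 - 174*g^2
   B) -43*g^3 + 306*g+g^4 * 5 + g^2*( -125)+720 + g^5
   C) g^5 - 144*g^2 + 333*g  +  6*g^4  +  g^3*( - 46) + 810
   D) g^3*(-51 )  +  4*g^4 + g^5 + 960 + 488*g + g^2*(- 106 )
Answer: B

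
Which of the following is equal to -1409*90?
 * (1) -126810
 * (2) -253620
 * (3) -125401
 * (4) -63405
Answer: 1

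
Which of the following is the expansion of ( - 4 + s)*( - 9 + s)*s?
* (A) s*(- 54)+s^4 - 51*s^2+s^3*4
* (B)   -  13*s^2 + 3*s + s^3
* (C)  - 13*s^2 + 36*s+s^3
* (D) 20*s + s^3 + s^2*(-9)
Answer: C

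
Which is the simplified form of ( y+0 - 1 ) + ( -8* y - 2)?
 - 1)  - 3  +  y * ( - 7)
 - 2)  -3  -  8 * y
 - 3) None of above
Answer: 1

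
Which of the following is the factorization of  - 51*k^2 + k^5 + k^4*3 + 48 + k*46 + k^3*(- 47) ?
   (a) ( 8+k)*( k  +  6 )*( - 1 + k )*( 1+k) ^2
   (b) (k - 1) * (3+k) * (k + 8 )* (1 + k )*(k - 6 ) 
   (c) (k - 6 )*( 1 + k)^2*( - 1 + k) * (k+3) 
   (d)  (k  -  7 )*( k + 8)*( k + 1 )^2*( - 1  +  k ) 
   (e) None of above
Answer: e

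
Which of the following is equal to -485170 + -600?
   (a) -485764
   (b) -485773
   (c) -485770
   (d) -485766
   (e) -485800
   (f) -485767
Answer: c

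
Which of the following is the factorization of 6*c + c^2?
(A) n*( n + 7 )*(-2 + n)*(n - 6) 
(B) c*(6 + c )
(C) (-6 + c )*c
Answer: B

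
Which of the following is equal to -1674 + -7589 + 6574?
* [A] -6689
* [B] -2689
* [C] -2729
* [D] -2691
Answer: B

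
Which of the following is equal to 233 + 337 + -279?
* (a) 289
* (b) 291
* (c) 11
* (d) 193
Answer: b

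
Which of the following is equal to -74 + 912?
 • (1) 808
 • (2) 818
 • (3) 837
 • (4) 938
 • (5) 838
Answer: 5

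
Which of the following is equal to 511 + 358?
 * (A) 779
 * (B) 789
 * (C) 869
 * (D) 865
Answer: C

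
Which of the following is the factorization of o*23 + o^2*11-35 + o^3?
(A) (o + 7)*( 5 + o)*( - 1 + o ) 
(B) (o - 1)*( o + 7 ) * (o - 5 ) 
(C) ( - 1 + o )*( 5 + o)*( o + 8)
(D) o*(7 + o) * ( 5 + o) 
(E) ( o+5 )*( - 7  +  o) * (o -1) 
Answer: A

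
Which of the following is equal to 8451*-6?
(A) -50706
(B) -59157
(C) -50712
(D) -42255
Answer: A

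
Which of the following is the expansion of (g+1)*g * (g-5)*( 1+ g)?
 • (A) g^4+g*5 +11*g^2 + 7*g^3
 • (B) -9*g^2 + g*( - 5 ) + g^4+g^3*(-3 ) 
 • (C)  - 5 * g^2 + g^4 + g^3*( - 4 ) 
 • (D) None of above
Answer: B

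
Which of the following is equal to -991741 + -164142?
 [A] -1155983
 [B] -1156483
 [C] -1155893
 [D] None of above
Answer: D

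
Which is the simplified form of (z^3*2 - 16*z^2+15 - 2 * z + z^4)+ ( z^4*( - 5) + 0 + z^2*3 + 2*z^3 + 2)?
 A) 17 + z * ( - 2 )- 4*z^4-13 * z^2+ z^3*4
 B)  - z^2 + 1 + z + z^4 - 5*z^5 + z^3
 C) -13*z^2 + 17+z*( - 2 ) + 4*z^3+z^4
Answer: A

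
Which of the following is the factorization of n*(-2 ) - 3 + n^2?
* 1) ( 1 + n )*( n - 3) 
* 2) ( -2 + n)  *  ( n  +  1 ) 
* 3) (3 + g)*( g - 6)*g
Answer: 1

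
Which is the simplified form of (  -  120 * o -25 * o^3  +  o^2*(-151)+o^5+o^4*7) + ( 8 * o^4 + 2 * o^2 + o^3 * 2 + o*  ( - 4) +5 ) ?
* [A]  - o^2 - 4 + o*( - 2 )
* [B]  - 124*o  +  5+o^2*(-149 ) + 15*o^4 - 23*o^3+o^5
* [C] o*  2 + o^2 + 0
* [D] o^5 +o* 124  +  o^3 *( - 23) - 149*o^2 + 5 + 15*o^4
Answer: B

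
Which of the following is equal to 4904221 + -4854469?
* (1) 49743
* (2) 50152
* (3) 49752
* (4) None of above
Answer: 3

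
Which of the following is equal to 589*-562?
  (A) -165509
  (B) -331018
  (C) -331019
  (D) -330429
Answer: B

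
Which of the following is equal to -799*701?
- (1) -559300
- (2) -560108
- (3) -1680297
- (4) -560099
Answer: 4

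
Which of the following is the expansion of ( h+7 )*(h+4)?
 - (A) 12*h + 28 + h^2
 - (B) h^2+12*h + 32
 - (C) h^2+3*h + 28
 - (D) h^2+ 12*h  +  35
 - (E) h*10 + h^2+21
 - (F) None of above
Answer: F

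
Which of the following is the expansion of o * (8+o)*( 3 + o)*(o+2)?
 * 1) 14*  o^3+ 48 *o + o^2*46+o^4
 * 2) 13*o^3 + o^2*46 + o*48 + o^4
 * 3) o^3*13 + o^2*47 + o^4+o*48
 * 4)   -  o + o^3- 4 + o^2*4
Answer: 2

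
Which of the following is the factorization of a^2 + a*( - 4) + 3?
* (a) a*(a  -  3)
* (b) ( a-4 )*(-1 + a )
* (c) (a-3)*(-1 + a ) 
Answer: c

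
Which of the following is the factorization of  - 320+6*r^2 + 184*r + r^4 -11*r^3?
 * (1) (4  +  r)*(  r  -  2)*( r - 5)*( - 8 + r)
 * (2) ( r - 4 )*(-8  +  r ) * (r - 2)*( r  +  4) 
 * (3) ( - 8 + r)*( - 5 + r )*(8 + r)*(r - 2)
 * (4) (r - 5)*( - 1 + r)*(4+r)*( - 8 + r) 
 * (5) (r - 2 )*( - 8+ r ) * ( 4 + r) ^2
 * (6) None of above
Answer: 1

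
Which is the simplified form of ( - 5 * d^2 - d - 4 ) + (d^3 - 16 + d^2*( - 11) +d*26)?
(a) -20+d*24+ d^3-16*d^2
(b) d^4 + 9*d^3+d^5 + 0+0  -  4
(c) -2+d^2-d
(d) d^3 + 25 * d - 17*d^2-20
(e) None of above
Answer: e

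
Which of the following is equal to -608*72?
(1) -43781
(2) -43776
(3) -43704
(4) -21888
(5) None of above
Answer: 2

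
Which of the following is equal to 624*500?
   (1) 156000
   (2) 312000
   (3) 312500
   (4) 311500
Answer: 2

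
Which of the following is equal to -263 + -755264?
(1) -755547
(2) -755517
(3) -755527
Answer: 3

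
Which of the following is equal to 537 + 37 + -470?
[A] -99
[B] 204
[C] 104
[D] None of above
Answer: C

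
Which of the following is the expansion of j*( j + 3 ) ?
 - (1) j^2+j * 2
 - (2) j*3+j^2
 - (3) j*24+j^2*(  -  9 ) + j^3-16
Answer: 2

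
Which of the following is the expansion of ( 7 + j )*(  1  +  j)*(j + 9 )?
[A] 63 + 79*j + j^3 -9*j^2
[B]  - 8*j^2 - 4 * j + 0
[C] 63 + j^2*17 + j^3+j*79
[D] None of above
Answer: C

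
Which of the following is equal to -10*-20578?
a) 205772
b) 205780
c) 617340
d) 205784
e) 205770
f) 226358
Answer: b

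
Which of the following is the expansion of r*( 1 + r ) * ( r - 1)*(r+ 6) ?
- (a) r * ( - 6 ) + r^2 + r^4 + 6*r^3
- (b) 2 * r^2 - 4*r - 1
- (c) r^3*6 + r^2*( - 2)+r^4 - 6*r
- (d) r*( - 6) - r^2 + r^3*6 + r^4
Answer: d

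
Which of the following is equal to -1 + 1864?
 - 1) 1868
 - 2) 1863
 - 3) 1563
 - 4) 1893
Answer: 2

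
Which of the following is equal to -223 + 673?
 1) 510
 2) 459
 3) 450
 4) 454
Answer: 3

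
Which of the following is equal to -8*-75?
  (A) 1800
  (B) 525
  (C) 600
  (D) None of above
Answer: C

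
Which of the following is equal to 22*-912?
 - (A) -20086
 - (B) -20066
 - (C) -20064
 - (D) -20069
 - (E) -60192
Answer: C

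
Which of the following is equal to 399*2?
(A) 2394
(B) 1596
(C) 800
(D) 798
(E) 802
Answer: D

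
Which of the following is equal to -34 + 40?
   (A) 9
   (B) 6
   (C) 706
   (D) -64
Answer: B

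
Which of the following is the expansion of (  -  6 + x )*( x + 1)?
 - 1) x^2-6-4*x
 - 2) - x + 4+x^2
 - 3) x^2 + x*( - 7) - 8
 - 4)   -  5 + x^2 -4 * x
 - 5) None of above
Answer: 5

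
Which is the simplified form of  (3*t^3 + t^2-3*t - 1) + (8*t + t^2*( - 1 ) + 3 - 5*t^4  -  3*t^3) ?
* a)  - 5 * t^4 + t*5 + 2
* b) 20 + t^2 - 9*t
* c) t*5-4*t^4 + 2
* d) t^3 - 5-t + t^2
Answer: a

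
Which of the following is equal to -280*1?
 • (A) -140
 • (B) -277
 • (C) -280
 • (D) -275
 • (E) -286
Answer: C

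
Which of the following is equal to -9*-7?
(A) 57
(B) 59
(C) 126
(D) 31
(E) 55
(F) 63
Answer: F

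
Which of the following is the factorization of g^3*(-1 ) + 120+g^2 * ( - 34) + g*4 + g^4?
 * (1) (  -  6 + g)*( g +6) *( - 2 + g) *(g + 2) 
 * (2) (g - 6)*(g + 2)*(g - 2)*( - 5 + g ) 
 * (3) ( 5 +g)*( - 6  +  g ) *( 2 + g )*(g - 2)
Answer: 3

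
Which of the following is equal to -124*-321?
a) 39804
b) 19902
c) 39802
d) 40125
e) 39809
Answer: a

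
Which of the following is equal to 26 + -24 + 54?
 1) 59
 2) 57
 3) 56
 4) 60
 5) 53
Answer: 3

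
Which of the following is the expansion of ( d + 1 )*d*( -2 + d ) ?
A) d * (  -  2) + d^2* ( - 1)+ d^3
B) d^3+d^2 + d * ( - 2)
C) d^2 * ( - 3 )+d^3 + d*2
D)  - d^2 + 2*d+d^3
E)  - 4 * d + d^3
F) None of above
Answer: A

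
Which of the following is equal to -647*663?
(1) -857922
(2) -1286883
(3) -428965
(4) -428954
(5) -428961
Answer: 5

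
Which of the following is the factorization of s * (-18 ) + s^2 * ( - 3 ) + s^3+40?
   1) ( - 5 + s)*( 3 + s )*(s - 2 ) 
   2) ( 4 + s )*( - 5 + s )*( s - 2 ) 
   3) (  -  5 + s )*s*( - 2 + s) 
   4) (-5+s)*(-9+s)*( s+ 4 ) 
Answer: 2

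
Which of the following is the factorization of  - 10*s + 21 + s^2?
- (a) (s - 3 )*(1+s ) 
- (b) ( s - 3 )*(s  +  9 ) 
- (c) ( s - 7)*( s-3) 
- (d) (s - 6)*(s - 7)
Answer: c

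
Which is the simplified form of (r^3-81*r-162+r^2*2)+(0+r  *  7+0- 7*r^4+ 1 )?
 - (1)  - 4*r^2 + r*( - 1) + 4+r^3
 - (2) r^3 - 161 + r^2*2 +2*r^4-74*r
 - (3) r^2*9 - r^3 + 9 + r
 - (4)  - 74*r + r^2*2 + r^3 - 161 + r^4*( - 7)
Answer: 4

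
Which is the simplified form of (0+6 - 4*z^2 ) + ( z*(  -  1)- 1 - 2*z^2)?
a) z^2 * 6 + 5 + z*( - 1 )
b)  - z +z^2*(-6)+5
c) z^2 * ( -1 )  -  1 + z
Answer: b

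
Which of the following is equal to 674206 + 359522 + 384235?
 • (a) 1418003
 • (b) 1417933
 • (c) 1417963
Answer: c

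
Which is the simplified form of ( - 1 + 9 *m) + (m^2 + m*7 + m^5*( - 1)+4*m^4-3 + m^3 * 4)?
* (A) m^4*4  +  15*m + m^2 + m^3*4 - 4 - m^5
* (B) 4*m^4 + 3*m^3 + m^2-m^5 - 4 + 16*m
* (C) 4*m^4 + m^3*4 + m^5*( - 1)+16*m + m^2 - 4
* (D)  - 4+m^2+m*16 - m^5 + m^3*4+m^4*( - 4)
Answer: C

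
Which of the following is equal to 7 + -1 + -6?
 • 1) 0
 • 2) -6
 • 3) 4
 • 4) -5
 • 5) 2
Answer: 1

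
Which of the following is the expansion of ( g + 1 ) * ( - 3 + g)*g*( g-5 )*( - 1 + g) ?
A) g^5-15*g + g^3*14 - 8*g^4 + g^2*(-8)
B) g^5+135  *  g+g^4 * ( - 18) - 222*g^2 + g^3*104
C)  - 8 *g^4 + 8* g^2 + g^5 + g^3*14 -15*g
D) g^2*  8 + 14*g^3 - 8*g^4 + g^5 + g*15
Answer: C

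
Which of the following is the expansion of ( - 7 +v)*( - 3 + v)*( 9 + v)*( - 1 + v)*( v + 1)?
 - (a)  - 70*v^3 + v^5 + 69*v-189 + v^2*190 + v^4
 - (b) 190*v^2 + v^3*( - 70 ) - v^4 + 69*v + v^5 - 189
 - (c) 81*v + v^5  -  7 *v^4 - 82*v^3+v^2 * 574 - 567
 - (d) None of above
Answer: b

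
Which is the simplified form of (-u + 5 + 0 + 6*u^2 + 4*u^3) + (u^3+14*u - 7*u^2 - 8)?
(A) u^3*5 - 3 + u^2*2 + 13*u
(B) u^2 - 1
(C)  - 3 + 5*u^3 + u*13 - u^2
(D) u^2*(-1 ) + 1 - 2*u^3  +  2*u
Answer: C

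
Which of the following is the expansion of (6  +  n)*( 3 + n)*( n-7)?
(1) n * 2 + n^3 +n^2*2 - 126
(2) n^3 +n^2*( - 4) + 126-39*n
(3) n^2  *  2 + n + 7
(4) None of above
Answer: 4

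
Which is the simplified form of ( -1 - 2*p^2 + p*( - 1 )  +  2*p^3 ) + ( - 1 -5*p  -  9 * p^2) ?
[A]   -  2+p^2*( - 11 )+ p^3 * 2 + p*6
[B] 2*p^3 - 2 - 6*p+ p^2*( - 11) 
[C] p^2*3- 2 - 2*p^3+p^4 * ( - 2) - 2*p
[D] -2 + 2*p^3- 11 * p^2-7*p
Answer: B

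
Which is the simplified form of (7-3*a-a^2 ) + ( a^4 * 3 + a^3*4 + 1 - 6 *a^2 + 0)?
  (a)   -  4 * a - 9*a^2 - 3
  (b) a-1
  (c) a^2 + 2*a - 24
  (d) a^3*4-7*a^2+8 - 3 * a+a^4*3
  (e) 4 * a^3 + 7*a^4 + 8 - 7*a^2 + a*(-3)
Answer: d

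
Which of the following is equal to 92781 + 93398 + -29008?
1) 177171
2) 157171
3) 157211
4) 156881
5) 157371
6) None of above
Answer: 2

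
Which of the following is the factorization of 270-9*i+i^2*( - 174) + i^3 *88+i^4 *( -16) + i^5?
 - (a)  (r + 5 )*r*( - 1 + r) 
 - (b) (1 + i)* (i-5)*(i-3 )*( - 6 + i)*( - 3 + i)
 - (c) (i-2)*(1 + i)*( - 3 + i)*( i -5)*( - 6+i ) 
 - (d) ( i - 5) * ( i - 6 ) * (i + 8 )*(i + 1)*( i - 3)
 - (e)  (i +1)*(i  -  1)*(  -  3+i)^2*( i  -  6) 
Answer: b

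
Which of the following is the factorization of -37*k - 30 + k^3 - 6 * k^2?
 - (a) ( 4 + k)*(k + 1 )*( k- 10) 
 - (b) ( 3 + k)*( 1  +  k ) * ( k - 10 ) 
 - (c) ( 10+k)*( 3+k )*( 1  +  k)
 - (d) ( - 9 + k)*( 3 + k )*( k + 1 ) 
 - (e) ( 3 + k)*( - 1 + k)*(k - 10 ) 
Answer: b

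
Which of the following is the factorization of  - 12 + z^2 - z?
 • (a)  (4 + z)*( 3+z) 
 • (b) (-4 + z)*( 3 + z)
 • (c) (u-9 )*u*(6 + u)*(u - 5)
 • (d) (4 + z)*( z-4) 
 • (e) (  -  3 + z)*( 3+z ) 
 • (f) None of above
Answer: b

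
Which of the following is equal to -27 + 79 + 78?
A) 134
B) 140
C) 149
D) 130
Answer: D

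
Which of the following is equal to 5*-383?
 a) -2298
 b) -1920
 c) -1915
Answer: c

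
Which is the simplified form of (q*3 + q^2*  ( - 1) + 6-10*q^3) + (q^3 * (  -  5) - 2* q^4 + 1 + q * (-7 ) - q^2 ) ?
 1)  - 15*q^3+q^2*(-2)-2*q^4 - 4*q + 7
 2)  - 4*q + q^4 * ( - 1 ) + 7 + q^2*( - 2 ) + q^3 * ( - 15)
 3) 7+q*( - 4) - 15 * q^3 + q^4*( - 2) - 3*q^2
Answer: 1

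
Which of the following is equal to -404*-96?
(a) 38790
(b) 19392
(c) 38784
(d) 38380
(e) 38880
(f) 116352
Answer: c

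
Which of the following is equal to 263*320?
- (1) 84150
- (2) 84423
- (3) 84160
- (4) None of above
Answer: 3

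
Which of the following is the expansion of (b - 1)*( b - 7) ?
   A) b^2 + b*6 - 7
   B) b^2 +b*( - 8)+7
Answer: B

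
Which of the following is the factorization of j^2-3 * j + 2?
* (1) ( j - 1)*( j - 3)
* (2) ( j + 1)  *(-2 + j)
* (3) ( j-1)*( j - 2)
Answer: 3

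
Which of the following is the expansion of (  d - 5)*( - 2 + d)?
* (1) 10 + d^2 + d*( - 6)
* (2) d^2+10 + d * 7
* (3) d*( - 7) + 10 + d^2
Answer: 3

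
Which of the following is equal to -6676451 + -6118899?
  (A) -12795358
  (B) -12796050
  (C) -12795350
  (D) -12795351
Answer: C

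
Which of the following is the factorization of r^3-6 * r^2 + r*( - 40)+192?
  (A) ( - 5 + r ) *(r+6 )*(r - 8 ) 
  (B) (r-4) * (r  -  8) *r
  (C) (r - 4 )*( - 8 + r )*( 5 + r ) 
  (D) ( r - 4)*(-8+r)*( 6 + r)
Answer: D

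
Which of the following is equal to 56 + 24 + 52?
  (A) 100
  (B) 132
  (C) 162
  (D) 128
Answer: B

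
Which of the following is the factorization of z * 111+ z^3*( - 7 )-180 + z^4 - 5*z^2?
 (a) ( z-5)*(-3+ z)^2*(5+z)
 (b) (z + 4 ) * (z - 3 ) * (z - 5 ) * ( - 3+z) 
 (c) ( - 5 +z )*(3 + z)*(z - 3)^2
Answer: b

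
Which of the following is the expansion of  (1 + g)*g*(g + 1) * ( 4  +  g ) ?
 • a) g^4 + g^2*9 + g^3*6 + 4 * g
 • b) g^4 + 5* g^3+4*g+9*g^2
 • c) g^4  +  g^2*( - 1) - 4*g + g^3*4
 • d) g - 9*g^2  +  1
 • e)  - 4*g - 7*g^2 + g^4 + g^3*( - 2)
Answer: a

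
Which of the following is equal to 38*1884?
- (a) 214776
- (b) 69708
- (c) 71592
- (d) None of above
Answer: c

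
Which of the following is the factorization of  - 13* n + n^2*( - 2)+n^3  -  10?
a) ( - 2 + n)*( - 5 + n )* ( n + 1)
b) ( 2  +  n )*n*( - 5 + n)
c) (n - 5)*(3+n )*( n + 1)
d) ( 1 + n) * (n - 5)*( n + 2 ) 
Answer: d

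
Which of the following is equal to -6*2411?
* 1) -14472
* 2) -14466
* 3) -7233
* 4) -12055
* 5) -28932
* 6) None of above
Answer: 2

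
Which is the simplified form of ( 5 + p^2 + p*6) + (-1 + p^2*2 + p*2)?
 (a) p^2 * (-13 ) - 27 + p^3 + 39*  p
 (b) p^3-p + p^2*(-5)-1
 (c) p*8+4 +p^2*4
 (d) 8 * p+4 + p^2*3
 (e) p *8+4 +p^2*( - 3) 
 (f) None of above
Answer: d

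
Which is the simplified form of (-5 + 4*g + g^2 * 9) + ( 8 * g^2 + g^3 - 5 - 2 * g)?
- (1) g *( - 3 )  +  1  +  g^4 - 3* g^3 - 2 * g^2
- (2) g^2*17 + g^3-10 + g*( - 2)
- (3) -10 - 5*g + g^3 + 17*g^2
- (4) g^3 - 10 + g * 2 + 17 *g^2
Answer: 4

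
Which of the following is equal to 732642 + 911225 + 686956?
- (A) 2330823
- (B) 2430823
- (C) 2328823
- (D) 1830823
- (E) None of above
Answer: A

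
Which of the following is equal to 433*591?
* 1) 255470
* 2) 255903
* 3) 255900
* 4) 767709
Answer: 2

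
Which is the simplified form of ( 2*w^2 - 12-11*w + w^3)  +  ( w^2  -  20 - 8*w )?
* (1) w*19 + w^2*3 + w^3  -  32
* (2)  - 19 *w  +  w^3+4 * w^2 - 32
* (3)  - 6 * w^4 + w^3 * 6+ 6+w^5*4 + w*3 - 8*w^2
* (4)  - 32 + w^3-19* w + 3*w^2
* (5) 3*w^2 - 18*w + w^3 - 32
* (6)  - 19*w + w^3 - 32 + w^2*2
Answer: 4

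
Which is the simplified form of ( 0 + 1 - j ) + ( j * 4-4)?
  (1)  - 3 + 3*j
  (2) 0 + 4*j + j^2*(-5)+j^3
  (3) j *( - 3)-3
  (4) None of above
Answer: 1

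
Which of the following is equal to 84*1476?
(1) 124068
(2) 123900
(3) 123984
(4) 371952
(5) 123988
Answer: 3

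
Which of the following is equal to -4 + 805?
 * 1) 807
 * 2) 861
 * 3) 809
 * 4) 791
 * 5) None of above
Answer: 5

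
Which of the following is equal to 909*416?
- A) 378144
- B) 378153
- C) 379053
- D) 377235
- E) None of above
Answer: A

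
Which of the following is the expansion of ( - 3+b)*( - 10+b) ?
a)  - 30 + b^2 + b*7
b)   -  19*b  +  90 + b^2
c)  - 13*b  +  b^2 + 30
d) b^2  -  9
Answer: c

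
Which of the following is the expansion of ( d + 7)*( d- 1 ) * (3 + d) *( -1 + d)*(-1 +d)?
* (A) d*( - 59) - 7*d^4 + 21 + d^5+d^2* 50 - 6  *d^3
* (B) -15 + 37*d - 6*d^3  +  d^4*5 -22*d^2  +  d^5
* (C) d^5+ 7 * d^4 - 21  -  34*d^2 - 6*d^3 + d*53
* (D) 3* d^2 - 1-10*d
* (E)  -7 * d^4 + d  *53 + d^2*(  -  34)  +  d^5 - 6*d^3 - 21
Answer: C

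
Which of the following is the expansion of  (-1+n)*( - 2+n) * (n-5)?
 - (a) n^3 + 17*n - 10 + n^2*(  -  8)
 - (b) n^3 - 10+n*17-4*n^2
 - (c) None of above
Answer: a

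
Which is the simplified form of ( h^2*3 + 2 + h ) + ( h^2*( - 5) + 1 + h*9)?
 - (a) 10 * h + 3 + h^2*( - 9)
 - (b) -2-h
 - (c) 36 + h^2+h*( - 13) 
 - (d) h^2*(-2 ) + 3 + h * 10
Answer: d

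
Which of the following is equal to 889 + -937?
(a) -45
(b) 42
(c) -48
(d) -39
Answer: c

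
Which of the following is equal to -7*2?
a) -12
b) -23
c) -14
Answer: c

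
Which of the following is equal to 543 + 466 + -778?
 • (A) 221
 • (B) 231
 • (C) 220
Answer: B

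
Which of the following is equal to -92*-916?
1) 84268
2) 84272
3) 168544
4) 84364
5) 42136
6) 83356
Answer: 2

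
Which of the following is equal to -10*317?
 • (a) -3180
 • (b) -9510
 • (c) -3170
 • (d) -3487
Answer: c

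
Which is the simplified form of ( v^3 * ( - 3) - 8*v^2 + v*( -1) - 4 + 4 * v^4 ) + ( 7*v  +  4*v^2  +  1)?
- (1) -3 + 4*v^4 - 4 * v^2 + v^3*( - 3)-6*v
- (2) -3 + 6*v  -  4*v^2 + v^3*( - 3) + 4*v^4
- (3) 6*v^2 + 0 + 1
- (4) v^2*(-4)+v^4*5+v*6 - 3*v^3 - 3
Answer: 2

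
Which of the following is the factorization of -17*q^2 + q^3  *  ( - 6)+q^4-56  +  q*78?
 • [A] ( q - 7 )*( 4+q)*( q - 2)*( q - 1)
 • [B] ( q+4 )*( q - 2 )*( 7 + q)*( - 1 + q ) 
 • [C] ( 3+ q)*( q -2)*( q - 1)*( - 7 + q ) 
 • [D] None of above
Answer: A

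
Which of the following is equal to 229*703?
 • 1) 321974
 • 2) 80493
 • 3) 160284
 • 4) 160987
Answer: 4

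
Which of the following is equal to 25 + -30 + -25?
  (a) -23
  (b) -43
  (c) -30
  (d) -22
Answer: c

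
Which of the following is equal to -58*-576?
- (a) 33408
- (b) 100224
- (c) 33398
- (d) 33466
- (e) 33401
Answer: a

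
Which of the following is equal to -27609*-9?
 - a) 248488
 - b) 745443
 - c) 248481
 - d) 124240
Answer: c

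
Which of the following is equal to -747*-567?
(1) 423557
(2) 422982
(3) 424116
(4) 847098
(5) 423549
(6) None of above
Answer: 5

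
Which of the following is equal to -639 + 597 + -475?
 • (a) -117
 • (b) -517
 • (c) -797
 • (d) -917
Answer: b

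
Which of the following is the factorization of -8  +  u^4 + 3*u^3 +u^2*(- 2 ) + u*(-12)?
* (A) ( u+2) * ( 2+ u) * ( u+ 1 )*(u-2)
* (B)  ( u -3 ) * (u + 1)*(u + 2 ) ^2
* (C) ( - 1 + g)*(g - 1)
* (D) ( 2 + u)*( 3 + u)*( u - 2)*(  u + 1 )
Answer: A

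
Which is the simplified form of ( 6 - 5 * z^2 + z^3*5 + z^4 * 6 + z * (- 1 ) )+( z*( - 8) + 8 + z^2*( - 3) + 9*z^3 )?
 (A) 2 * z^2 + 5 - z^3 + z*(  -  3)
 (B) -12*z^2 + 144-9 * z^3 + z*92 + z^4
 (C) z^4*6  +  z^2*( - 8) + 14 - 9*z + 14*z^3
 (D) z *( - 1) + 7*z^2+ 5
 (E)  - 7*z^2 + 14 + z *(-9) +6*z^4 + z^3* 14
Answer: C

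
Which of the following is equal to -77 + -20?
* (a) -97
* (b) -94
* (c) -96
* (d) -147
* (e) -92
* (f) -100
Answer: a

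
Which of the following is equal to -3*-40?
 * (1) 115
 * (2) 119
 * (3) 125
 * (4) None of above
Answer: 4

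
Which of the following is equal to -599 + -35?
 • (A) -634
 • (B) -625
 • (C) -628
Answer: A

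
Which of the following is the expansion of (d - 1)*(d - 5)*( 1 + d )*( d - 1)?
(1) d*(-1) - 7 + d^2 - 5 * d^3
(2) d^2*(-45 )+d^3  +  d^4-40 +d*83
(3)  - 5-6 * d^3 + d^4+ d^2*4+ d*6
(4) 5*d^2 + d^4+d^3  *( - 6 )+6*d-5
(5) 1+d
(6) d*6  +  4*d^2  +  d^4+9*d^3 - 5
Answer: 3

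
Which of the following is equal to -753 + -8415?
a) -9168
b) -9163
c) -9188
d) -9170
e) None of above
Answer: a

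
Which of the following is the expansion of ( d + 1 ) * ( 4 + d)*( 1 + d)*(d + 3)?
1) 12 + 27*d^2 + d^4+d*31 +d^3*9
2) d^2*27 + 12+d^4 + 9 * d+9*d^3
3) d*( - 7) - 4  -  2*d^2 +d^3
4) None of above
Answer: 1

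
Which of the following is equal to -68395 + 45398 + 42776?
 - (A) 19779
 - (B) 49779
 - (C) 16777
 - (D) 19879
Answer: A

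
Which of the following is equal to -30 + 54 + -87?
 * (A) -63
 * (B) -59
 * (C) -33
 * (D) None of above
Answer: A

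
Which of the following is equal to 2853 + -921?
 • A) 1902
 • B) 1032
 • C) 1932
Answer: C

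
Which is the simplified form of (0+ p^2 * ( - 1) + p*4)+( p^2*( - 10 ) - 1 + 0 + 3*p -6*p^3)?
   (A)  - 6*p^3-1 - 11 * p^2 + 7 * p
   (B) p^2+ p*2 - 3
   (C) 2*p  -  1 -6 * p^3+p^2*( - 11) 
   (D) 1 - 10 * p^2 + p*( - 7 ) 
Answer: A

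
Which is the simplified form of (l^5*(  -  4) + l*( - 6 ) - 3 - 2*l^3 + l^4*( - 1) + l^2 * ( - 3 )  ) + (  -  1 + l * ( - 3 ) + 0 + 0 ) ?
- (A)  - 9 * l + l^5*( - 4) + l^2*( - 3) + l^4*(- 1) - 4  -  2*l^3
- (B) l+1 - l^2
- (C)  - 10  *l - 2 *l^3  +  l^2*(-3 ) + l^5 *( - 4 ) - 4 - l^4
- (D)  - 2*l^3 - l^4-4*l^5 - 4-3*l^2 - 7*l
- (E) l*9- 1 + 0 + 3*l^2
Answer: A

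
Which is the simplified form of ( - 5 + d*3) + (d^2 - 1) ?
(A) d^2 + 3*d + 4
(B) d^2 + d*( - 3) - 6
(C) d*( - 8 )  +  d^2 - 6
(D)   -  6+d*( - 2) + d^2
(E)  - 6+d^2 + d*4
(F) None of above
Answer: F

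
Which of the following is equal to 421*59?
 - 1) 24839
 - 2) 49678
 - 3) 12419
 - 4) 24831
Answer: 1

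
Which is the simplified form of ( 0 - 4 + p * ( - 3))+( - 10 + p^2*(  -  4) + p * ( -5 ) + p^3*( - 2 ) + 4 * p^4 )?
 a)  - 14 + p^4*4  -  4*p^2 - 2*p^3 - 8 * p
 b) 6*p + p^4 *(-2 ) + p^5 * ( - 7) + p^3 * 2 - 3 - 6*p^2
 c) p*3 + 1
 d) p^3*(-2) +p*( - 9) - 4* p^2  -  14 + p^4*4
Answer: a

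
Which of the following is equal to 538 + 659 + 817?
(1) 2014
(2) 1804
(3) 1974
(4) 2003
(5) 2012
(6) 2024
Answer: 1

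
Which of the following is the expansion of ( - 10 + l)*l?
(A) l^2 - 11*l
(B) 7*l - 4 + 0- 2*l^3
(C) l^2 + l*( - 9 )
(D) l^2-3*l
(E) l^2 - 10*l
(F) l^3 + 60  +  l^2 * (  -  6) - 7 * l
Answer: E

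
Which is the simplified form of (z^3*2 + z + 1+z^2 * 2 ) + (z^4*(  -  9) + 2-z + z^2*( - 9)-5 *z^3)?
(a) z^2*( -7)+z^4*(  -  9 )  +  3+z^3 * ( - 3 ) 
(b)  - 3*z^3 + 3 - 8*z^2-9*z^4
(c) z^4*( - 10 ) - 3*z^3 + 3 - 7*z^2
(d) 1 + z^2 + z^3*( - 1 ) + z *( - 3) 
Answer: a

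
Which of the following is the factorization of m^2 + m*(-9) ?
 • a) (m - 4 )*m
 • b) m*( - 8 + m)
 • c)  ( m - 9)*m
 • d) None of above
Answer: c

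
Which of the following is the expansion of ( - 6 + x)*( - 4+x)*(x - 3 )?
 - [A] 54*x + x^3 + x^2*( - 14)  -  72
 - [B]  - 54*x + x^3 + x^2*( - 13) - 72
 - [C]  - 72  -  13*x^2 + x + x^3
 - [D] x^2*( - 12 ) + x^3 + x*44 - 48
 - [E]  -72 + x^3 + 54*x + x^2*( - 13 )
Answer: E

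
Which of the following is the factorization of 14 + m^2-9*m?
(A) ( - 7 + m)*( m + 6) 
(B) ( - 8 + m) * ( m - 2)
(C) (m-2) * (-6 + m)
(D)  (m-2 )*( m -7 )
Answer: D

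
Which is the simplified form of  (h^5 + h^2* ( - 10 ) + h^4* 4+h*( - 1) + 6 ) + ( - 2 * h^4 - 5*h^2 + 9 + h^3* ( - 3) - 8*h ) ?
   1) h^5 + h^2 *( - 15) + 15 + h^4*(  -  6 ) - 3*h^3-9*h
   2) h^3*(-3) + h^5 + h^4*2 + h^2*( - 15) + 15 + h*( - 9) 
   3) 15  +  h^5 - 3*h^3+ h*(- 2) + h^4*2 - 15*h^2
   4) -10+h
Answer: 2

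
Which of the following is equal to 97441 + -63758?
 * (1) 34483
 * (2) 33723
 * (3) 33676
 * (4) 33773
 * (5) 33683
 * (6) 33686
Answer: 5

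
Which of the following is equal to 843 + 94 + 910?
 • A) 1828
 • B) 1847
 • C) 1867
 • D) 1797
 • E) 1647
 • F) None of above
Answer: B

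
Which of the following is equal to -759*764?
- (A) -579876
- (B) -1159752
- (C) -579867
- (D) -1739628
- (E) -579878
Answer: A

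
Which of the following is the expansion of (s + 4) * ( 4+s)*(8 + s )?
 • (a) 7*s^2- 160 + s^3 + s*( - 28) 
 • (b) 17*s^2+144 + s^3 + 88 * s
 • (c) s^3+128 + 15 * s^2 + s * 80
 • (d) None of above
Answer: d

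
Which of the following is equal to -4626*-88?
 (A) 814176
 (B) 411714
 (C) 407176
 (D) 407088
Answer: D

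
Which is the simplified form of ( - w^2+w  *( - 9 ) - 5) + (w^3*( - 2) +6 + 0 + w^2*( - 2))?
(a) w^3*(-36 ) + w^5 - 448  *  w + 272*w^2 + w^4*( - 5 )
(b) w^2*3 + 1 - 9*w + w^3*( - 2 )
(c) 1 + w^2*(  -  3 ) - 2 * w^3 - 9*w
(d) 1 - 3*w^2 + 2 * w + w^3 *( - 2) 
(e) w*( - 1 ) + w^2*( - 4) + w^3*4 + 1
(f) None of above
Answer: c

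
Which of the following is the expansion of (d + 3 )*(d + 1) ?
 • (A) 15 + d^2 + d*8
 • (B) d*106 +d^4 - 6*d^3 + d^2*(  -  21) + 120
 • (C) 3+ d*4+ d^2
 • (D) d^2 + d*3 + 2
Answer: C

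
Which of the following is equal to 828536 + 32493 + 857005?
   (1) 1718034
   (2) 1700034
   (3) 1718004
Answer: 1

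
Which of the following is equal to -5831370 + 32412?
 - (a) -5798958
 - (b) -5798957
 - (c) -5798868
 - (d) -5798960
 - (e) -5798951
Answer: a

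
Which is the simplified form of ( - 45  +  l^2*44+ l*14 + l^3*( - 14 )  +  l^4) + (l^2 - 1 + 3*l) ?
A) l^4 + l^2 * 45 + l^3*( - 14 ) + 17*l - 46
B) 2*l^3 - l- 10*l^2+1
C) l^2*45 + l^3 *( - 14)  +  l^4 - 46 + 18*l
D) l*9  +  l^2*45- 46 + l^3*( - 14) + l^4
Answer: A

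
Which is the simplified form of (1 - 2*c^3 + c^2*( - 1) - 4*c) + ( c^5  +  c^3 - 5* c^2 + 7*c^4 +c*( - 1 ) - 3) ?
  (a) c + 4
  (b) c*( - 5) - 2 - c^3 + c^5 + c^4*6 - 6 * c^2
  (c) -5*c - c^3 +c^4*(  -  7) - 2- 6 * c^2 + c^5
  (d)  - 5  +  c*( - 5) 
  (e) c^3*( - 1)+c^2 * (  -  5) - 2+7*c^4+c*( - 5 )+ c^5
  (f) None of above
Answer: f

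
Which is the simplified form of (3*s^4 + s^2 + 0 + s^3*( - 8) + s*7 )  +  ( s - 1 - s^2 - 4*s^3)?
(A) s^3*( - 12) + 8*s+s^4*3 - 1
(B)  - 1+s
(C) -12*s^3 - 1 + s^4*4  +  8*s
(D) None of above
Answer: A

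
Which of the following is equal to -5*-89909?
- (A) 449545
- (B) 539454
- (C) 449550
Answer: A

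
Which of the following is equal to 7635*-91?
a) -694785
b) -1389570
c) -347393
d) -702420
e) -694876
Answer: a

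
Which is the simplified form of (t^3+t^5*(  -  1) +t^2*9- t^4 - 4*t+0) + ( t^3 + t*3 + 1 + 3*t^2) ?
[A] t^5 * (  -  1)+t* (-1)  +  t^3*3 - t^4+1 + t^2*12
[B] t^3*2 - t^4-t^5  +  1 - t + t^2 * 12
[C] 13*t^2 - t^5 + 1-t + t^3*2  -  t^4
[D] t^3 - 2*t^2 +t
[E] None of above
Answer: B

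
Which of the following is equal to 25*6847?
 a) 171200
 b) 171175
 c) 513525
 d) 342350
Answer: b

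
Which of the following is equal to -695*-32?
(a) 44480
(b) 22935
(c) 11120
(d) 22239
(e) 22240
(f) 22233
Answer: e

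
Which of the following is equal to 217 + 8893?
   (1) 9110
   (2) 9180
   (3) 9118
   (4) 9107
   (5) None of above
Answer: 1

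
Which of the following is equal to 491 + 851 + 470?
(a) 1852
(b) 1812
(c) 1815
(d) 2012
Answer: b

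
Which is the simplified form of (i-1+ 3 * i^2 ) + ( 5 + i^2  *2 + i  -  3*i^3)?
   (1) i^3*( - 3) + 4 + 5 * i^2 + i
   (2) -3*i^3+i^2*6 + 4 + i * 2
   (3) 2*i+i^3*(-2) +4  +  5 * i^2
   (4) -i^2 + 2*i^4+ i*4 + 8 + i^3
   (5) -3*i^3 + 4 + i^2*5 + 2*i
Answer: 5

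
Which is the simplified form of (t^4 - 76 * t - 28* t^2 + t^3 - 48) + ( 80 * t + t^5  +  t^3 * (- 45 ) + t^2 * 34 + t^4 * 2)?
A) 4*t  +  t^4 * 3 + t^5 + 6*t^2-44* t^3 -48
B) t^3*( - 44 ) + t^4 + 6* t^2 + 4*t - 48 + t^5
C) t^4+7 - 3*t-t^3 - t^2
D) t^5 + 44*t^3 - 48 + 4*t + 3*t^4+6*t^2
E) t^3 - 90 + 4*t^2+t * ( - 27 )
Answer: A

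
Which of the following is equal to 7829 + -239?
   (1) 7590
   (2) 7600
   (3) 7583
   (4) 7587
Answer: 1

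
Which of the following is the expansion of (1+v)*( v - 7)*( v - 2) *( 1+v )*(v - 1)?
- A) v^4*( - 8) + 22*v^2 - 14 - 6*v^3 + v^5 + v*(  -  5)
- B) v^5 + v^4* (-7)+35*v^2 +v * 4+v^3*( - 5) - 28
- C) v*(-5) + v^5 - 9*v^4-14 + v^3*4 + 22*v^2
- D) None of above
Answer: D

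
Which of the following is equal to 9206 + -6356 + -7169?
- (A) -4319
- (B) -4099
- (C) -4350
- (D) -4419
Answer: A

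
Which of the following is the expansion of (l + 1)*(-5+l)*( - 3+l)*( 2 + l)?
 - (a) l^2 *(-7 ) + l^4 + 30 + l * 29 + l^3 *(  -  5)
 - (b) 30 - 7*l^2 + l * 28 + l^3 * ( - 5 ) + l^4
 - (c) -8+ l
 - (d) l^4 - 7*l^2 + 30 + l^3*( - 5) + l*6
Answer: a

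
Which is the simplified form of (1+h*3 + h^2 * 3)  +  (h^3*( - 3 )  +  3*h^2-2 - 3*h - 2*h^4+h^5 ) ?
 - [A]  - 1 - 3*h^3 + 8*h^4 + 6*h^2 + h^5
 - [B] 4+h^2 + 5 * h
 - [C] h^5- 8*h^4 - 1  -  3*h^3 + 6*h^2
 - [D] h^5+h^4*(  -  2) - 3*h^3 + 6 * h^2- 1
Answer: D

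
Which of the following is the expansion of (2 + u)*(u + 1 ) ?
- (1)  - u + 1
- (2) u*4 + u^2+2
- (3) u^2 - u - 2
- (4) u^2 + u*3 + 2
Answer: 4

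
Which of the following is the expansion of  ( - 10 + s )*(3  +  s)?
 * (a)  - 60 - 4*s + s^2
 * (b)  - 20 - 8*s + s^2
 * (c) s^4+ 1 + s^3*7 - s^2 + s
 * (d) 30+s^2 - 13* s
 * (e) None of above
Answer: e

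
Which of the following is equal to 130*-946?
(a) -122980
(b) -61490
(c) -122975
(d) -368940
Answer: a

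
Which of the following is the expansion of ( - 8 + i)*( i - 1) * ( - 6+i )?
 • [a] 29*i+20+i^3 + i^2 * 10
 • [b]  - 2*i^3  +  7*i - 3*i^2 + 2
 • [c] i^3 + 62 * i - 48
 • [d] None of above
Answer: d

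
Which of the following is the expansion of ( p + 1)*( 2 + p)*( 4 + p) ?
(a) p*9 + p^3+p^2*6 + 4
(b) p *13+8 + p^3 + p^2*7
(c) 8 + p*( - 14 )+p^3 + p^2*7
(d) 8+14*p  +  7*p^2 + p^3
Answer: d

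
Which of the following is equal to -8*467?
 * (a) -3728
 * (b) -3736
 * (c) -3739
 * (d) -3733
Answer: b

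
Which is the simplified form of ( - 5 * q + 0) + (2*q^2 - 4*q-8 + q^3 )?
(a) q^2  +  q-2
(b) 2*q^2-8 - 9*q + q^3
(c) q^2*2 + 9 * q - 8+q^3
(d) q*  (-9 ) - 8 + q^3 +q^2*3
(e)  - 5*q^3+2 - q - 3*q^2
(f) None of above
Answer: b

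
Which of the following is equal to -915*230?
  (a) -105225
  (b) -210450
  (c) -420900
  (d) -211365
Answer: b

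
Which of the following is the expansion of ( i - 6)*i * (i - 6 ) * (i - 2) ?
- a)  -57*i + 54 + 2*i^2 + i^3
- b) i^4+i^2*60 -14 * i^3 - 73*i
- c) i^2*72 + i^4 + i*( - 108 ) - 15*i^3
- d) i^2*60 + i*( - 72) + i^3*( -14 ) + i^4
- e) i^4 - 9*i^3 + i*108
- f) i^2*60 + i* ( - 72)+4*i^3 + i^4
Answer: d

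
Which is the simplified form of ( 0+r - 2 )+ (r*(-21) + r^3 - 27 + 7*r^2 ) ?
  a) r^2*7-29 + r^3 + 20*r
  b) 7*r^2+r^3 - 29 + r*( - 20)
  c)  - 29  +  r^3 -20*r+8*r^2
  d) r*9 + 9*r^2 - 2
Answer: b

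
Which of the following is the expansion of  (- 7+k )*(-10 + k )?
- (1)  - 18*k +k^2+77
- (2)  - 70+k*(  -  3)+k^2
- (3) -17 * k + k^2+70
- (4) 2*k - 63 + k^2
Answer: 3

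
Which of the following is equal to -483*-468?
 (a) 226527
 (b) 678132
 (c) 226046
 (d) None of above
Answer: d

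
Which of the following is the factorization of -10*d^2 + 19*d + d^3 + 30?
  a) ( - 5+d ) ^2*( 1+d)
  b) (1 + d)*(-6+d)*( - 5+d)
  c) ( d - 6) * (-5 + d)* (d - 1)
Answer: b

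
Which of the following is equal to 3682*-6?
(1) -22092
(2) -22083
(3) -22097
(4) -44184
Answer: 1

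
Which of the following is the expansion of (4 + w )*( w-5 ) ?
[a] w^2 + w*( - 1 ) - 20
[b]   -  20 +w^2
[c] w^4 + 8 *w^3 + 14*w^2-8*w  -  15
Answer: a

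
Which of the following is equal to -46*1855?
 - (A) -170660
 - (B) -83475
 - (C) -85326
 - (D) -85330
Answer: D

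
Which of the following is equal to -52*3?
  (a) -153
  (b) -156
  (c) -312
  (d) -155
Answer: b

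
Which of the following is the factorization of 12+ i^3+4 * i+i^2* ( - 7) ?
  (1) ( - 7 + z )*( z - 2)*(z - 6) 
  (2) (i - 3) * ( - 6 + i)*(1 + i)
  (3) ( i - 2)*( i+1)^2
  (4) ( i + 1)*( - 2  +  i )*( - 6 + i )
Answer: 4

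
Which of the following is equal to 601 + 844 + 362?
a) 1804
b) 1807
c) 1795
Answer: b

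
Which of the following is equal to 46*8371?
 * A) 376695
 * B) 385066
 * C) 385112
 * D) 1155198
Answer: B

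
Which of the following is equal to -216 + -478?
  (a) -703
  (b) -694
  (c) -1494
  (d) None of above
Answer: b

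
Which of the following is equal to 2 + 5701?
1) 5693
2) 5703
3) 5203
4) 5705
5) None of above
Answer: 2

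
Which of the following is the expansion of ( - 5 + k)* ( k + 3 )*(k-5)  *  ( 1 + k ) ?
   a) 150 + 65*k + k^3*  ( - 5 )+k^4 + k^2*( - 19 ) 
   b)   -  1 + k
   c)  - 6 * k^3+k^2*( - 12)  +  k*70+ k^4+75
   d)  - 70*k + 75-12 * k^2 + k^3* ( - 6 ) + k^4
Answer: c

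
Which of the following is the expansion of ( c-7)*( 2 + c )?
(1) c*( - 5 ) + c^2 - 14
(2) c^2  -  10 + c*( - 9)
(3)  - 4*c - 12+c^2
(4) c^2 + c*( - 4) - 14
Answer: 1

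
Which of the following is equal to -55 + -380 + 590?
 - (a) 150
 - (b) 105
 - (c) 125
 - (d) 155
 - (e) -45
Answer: d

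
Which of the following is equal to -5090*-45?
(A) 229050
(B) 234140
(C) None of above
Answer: A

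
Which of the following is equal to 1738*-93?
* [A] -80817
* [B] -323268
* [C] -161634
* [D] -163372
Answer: C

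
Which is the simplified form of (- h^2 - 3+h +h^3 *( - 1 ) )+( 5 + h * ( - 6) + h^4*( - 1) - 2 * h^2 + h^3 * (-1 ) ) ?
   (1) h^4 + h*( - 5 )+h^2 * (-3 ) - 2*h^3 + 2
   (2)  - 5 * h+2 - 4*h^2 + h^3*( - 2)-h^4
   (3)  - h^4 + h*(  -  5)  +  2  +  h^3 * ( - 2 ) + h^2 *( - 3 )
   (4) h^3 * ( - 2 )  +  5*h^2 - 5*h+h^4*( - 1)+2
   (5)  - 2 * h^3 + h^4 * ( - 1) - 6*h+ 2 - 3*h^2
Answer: 3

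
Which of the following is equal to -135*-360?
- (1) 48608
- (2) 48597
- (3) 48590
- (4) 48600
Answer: 4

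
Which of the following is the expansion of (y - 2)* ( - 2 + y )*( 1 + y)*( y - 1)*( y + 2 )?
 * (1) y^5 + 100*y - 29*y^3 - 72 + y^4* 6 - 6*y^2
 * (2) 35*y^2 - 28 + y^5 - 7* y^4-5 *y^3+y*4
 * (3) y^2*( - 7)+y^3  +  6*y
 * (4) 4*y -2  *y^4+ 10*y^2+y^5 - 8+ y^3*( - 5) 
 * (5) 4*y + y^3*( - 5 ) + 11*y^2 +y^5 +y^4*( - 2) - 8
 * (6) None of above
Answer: 4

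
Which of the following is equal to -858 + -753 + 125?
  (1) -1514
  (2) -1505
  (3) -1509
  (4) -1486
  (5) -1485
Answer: 4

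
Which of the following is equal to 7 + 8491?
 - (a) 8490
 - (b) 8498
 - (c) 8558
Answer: b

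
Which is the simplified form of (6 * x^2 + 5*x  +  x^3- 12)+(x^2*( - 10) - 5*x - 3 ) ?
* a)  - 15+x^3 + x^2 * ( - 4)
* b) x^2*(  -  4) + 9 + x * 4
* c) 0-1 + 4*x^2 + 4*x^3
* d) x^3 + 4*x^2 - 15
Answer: a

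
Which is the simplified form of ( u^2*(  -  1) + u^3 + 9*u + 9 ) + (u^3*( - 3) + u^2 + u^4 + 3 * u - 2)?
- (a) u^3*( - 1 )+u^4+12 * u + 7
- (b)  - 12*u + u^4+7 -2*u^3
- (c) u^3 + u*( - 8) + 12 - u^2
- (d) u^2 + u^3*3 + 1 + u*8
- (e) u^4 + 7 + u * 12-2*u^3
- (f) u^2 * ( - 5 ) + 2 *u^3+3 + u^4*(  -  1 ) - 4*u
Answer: e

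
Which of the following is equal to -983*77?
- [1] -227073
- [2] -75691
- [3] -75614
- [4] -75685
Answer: 2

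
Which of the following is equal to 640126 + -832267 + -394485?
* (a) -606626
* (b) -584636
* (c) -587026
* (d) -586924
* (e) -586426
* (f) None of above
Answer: f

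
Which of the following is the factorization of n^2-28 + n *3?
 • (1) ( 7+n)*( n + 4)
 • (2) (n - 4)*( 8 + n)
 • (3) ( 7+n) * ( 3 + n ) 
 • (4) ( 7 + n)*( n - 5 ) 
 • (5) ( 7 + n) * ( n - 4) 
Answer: 5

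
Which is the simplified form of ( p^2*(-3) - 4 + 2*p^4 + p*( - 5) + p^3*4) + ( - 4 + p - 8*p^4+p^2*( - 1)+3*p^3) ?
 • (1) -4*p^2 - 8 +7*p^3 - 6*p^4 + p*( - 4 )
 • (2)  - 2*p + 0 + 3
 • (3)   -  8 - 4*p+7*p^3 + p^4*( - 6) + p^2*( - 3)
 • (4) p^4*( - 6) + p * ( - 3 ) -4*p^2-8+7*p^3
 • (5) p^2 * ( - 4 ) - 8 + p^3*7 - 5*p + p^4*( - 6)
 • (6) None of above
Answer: 1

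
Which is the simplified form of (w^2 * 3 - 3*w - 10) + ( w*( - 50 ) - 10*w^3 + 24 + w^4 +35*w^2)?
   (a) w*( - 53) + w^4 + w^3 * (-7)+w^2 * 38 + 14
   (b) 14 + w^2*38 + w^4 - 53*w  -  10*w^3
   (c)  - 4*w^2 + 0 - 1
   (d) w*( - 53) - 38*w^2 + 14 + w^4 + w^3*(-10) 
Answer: b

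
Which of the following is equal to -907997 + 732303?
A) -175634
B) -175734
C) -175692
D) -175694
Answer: D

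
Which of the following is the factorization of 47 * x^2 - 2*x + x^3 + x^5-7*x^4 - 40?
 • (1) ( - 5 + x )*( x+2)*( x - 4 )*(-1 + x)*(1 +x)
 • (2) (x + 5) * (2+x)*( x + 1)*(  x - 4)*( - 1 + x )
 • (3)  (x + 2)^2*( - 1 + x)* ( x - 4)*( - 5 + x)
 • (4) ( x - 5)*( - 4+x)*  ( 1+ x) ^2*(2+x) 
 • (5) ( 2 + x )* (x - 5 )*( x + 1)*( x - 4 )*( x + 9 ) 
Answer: 1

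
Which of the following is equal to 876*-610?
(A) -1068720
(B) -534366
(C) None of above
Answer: C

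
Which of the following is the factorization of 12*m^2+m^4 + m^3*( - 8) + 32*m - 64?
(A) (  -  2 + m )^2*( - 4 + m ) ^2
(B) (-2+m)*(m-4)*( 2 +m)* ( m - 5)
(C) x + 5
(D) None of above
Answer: D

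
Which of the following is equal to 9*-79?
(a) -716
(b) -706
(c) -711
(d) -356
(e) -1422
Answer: c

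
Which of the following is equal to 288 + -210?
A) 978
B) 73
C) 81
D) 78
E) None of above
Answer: D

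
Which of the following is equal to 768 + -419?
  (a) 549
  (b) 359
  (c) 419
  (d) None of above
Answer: d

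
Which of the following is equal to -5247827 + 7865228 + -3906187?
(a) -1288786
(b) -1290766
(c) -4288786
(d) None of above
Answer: a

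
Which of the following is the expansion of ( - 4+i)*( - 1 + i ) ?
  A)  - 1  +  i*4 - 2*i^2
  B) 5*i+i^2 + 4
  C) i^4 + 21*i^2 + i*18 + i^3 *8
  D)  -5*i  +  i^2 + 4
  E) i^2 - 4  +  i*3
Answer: D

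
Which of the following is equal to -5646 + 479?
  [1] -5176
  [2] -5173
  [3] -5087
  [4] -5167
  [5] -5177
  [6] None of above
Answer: 4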